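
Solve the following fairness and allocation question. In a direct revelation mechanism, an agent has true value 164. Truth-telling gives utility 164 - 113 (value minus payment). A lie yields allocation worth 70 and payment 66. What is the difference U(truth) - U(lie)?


Step 1: U(truth) = value - payment = 164 - 113 = 51
Step 2: U(lie) = allocation - payment = 70 - 66 = 4
Step 3: IC gap = 51 - 4 = 47

47


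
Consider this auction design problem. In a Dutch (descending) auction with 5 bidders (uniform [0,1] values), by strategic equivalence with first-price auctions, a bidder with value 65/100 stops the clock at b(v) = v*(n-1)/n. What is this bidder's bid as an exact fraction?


Step 1: Dutch auctions are strategically equivalent to first-price auctions
Step 2: The equilibrium bid is b(v) = v*(n-1)/n
Step 3: b = 13/20 * 4/5
Step 4: b = 13/25

13/25


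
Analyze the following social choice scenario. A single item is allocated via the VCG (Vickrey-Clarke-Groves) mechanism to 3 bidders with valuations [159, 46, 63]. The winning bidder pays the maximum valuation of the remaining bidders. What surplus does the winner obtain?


Step 1: The winner is the agent with the highest value: agent 0 with value 159
Step 2: Values of other agents: [46, 63]
Step 3: VCG payment = max of others' values = 63
Step 4: Surplus = 159 - 63 = 96

96


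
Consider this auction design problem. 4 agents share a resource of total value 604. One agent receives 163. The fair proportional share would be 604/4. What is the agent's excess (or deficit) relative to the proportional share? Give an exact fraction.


Step 1: Proportional share = 604/4 = 151
Step 2: Agent's actual allocation = 163
Step 3: Excess = 163 - 151 = 12

12


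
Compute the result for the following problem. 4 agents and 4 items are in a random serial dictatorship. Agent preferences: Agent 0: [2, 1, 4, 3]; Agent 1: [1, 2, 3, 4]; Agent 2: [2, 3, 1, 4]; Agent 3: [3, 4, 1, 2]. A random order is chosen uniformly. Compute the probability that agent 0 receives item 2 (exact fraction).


Step 1: Agent 0 wants item 2
Step 2: There are 24 possible orderings of agents
Step 3: In 12 orderings, agent 0 gets item 2
Step 4: Probability = 12/24 = 1/2

1/2


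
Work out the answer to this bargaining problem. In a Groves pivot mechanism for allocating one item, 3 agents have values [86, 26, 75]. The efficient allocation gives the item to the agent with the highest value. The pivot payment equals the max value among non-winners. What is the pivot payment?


Step 1: The efficient winner is agent 0 with value 86
Step 2: Other agents' values: [26, 75]
Step 3: Pivot payment = max(others) = 75
Step 4: The winner pays 75

75


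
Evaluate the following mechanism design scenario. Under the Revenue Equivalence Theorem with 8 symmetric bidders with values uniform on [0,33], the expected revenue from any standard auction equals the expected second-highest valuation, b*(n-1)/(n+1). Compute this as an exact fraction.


Step 1: By Revenue Equivalence, expected revenue = b*(n-1)/(n+1)
Step 2: Substituting n = 8, b = 33
Step 3: Revenue = 33*(8-1)/(8+1) = 33*7/9
Step 4: Revenue = 231/9 = 77/3

77/3


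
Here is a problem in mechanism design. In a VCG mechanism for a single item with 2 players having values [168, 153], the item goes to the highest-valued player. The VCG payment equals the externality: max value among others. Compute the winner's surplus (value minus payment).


Step 1: The winner is the agent with the highest value: agent 0 with value 168
Step 2: Values of other agents: [153]
Step 3: VCG payment = max of others' values = 153
Step 4: Surplus = 168 - 153 = 15

15


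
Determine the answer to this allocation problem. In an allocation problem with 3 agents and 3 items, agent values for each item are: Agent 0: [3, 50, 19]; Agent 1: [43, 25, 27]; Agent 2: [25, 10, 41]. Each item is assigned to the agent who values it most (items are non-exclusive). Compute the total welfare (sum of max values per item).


Step 1: For each item, find the maximum value among all agents.
Step 2: Item 0 -> Agent 1 (value 43)
Step 3: Item 1 -> Agent 0 (value 50)
Step 4: Item 2 -> Agent 2 (value 41)
Step 5: Total welfare = 43 + 50 + 41 = 134

134


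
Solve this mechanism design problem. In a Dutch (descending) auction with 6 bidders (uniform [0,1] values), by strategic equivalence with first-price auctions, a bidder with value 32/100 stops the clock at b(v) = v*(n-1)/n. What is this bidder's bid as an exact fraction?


Step 1: Dutch auctions are strategically equivalent to first-price auctions
Step 2: The equilibrium bid is b(v) = v*(n-1)/n
Step 3: b = 8/25 * 5/6
Step 4: b = 4/15

4/15


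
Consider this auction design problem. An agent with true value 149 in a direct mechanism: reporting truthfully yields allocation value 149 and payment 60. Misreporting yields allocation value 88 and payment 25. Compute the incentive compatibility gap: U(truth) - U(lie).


Step 1: U(truth) = value - payment = 149 - 60 = 89
Step 2: U(lie) = allocation - payment = 88 - 25 = 63
Step 3: IC gap = 89 - 63 = 26

26


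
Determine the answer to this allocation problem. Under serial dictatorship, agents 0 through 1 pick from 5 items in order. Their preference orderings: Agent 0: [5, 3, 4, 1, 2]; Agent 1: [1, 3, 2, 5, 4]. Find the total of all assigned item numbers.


Step 1: Agent 0 picks item 5
Step 2: Agent 1 picks item 1
Step 3: Sum = 5 + 1 = 6

6


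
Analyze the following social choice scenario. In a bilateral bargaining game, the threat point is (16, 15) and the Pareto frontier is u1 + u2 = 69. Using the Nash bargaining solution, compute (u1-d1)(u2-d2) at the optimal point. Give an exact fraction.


Step 1: The Nash solution splits surplus symmetrically above the disagreement point
Step 2: u1 = (total + d1 - d2)/2 = (69 + 16 - 15)/2 = 35
Step 3: u2 = (total - d1 + d2)/2 = (69 - 16 + 15)/2 = 34
Step 4: Nash product = (35 - 16) * (34 - 15)
Step 5: = 19 * 19 = 361

361


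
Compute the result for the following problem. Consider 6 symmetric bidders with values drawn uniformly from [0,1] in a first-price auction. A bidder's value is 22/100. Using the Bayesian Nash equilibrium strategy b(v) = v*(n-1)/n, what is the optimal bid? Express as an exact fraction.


Step 1: The symmetric BNE bidding function is b(v) = v * (n-1) / n
Step 2: Substitute v = 11/50 and n = 6
Step 3: b = 11/50 * 5/6
Step 4: b = 11/60

11/60


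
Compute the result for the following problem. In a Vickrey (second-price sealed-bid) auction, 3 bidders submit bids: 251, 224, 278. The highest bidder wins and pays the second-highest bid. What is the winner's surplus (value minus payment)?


Step 1: Sort bids in descending order: 278, 251, 224
Step 2: The winning bid is the highest: 278
Step 3: The payment equals the second-highest bid: 251
Step 4: Surplus = winner's bid - payment = 278 - 251 = 27

27


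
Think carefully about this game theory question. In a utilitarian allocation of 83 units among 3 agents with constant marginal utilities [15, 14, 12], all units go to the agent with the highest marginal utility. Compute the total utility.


Step 1: The marginal utilities are [15, 14, 12]
Step 2: The highest marginal utility is 15
Step 3: All 83 units go to that agent
Step 4: Total utility = 15 * 83 = 1245

1245


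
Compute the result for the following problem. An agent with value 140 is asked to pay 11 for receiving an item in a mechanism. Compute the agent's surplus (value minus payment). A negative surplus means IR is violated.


Step 1: Surplus = value - payment = 140 - 11 = 129
Step 2: IR is satisfied (surplus >= 0)

129


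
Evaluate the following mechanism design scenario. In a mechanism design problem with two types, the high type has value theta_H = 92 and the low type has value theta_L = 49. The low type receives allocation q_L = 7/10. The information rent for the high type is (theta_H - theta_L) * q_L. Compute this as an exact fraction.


Step 1: theta_H - theta_L = 92 - 49 = 43
Step 2: Information rent = (theta_H - theta_L) * q_L
Step 3: = 43 * 7/10
Step 4: = 301/10

301/10


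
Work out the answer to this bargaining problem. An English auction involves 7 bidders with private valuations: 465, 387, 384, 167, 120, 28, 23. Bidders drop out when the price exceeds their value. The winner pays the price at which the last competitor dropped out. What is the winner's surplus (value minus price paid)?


Step 1: Identify the highest value: 465
Step 2: Identify the second-highest value: 387
Step 3: The final price = second-highest value = 387
Step 4: Surplus = 465 - 387 = 78

78


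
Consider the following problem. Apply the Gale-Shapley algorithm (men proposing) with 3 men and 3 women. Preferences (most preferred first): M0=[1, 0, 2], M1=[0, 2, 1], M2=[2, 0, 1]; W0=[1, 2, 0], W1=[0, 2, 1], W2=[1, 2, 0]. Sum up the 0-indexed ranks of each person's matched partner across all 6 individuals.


Step 1: Run Gale-Shapley (men propose, women hold best offer):
  M0 proposes to W1; she accepts
  M1 proposes to W0; she accepts
  M2 proposes to W2; she accepts
Step 2: Final matching: W0-M1, W1-M0, W2-M2
Step 3: 0-indexed ranks (man's rank of his match, then woman's): 0 + 0 + 0 + 0 + 0 + 1
Step 4: Total rank sum = 1

1


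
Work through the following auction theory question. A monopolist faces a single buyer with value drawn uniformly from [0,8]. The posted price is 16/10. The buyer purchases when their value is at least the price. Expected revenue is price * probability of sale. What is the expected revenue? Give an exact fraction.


Step 1: Posted price r = 8/5, value support [0,8]
Step 2: P(v >= r) = (8 - 8/5)/8 = 4/5
Step 3: Expected revenue = r * P(v >= r) = 8/5 * 4/5
Step 4: Revenue = 32/25

32/25


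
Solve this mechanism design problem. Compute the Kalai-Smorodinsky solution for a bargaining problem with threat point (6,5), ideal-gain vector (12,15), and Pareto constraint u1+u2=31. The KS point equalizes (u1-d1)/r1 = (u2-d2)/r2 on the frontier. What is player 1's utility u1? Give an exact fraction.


Step 1: At the KS point, (u1-d1)/r1 = (u2-d2)/r2 = t and u1+u2 = 31
Step 2: u1 = d1 + r1*t and u2 = d2 + r2*t, so (d1 + r1*t) + (d2 + r2*t) = 31
Step 3: t = (31 - 6 - 5)/(12 + 15) = 20/27
Step 4: u1 = d1 + r1*t = 6 + 12 * 20/27 = 134/9
Step 5: (Check: u2 = d2 + r2*t = 145/9; u1+u2 = 134/9 + 145/9 = 31, on the frontier.)

134/9


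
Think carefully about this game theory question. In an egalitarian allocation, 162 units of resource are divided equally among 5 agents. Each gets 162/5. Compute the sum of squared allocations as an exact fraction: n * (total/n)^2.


Step 1: Each agent's share = 162/5
Step 2: Square of each share = (162/5)^2 = 26244/25
Step 3: Sum of squares = 5 * 26244/25 = 26244/5

26244/5


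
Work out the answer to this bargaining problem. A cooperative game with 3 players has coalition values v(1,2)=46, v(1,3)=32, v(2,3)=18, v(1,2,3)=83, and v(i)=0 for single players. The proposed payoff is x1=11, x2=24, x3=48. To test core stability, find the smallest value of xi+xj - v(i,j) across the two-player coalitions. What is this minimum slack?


Step 1: Slack for coalition (1,2): x1+x2 - v12 = 35 - 46 = -11
Step 2: Slack for coalition (1,3): x1+x3 - v13 = 59 - 32 = 27
Step 3: Slack for coalition (2,3): x2+x3 - v23 = 72 - 18 = 54
Step 4: Minimum slack = min(-11, 27, 54) = -11, attained by (1,2); coalition (1,2) can block (slack < 0), so the allocation is not in the core

-11


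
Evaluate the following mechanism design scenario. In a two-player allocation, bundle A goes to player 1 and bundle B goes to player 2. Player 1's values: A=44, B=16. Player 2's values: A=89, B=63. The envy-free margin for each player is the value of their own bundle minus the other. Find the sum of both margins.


Step 1: Player 1's margin = v1(A) - v1(B) = 44 - 16 = 28
Step 2: Player 2's margin = v2(B) - v2(A) = 63 - 89 = -26
Step 3: Total margin = 28 + -26 = 2

2


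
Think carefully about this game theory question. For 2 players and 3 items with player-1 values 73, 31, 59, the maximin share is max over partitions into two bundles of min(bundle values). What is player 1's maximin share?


Step 1: Item values = 73, 31, 59
Step 2: Enumerate all 2-bundle partitions and take the smaller bundle:
  Partition 1: {73} vs {31,59} -> bundles 73, 90; min = 73
  Partition 2: {31} vs {73,59} -> bundles 31, 132; min = 31
  Partition 3: {59} vs {73,31} -> bundles 59, 104; min = 59
Step 3: MMS = max(73, 31, 59) = 73

73


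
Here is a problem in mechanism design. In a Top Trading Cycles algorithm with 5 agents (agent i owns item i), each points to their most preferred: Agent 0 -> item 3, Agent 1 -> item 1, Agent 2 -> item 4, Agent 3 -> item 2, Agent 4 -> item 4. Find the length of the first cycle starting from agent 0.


Step 1: Trace the pointer graph from agent 0: 0 -> 3 -> 2 -> 4 -> 4
Step 2: A cycle is detected when we revisit agent 4
Step 3: The cycle is: 4 -> 4
Step 4: Cycle length = 1

1


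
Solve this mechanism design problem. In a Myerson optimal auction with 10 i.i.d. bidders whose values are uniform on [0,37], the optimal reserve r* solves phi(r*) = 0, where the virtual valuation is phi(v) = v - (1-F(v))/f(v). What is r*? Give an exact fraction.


Step 1: For U[0,37], F(v) = v/37 and f(v) = 1/37
Step 2: phi(v) = v - (1 - v/37)/(1/37) = v - (37 - v) = 2v - 37
Step 3: Set phi(r*) = 0: 2r* - 37 = 0
Step 4: r* = 37/2 (the number of bidders n = 10 does not enter)

37/2


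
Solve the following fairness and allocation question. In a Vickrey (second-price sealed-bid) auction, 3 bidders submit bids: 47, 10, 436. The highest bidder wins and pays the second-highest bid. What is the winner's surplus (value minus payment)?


Step 1: Sort bids in descending order: 436, 47, 10
Step 2: The winning bid is the highest: 436
Step 3: The payment equals the second-highest bid: 47
Step 4: Surplus = winner's bid - payment = 436 - 47 = 389

389


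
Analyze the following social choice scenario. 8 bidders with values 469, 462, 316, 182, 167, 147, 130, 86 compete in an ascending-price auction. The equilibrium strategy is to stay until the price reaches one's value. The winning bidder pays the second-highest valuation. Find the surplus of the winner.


Step 1: Identify the highest value: 469
Step 2: Identify the second-highest value: 462
Step 3: The final price = second-highest value = 462
Step 4: Surplus = 469 - 462 = 7

7


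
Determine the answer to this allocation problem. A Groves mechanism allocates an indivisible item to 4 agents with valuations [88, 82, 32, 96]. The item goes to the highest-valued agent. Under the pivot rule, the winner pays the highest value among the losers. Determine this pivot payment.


Step 1: The efficient winner is agent 3 with value 96
Step 2: Other agents' values: [88, 82, 32]
Step 3: Pivot payment = max(others) = 88
Step 4: The winner pays 88

88


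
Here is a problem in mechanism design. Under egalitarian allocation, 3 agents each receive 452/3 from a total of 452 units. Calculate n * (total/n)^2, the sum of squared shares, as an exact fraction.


Step 1: Each agent's share = 452/3
Step 2: Square of each share = (452/3)^2 = 204304/9
Step 3: Sum of squares = 3 * 204304/9 = 204304/3

204304/3


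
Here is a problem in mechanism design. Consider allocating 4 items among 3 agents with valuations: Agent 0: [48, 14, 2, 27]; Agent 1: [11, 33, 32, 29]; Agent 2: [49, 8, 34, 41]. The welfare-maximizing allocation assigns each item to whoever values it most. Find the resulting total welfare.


Step 1: For each item, find the maximum value among all agents.
Step 2: Item 0 -> Agent 2 (value 49)
Step 3: Item 1 -> Agent 1 (value 33)
Step 4: Item 2 -> Agent 2 (value 34)
Step 5: Item 3 -> Agent 2 (value 41)
Step 6: Total welfare = 49 + 33 + 34 + 41 = 157

157


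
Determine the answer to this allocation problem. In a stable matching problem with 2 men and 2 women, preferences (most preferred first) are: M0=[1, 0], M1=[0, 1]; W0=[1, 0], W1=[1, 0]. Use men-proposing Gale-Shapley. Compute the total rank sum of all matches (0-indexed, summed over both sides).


Step 1: Run Gale-Shapley (men propose, women hold best offer):
  M0 proposes to W1; she accepts
  M1 proposes to W0; she accepts
Step 2: Final matching: W0-M1, W1-M0
Step 3: 0-indexed ranks (man's rank of his match, then woman's): 0 + 0 + 0 + 1
Step 4: Total rank sum = 1

1


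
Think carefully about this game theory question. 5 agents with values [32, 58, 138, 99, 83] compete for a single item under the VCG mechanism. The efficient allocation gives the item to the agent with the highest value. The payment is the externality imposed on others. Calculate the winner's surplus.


Step 1: The winner is the agent with the highest value: agent 2 with value 138
Step 2: Values of other agents: [32, 58, 99, 83]
Step 3: VCG payment = max of others' values = 99
Step 4: Surplus = 138 - 99 = 39

39


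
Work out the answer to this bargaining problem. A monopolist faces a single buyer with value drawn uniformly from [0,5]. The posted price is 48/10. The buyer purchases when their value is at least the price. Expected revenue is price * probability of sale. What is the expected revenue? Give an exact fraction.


Step 1: Posted price r = 24/5, value support [0,5]
Step 2: P(v >= r) = (5 - 24/5)/5 = 1/25
Step 3: Expected revenue = r * P(v >= r) = 24/5 * 1/25
Step 4: Revenue = 24/125

24/125


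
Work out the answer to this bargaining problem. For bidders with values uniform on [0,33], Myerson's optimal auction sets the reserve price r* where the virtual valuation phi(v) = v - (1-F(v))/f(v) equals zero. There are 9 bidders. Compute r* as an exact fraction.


Step 1: For U[0,33], F(v) = v/33 and f(v) = 1/33
Step 2: phi(v) = v - (1 - v/33)/(1/33) = v - (33 - v) = 2v - 33
Step 3: Set phi(r*) = 0: 2r* - 33 = 0
Step 4: r* = 33/2 (the number of bidders n = 9 does not enter)

33/2


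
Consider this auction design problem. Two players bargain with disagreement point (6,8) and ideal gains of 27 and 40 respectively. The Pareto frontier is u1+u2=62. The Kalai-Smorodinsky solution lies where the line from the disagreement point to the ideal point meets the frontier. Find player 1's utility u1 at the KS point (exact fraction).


Step 1: At the KS point, (u1-d1)/r1 = (u2-d2)/r2 = t and u1+u2 = 62
Step 2: u1 = d1 + r1*t and u2 = d2 + r2*t, so (d1 + r1*t) + (d2 + r2*t) = 62
Step 3: t = (62 - 6 - 8)/(27 + 40) = 48/67
Step 4: u1 = d1 + r1*t = 6 + 27 * 48/67 = 1698/67
Step 5: (Check: u2 = d2 + r2*t = 2456/67; u1+u2 = 1698/67 + 2456/67 = 62, on the frontier.)

1698/67


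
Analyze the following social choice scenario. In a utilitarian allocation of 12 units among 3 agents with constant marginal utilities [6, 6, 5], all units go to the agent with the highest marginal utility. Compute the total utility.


Step 1: The marginal utilities are [6, 6, 5]
Step 2: The highest marginal utility is 6
Step 3: All 12 units go to that agent
Step 4: Total utility = 6 * 12 = 72

72


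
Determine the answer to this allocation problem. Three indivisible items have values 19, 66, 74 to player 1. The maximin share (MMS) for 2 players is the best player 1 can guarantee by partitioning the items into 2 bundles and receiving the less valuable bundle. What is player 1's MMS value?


Step 1: Item values = 19, 66, 74
Step 2: Enumerate all 2-bundle partitions and take the smaller bundle:
  Partition 1: {19} vs {66,74} -> bundles 19, 140; min = 19
  Partition 2: {66} vs {19,74} -> bundles 66, 93; min = 66
  Partition 3: {74} vs {19,66} -> bundles 74, 85; min = 74
Step 3: MMS = max(19, 66, 74) = 74

74


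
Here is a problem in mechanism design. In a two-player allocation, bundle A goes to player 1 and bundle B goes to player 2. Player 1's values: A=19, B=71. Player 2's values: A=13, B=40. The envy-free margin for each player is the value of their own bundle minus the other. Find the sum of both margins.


Step 1: Player 1's margin = v1(A) - v1(B) = 19 - 71 = -52
Step 2: Player 2's margin = v2(B) - v2(A) = 40 - 13 = 27
Step 3: Total margin = -52 + 27 = -25

-25


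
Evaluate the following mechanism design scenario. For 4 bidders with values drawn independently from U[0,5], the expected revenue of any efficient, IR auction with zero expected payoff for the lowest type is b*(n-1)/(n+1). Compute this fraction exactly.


Step 1: By Revenue Equivalence, expected revenue = b*(n-1)/(n+1)
Step 2: Substituting n = 4, b = 5
Step 3: Revenue = 5*(4-1)/(4+1) = 5*3/5
Step 4: Revenue = 15/5 = 3

3


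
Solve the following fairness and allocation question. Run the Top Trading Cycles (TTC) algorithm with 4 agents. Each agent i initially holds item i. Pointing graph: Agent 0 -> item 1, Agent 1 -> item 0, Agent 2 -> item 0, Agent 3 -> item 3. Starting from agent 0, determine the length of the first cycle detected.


Step 1: Trace the pointer graph from agent 0: 0 -> 1 -> 0
Step 2: A cycle is detected when we revisit agent 0
Step 3: The cycle is: 0 -> 1 -> 0
Step 4: Cycle length = 2

2


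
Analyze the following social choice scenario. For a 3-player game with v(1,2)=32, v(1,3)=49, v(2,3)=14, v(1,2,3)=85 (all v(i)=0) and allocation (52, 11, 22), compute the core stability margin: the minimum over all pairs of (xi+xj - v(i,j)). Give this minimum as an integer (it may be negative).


Step 1: Slack for coalition (1,2): x1+x2 - v12 = 63 - 32 = 31
Step 2: Slack for coalition (1,3): x1+x3 - v13 = 74 - 49 = 25
Step 3: Slack for coalition (2,3): x2+x3 - v23 = 33 - 14 = 19
Step 4: Minimum slack = min(31, 25, 19) = 19, attained by (2,3); no pair can gain by deviating, so the allocation is in the core

19


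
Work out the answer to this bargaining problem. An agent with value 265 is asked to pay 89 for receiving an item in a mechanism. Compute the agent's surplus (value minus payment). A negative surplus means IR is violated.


Step 1: Surplus = value - payment = 265 - 89 = 176
Step 2: IR is satisfied (surplus >= 0)

176


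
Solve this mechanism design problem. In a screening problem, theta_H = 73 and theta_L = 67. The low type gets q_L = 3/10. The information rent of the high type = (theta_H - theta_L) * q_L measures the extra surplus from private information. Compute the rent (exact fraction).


Step 1: theta_H - theta_L = 73 - 67 = 6
Step 2: Information rent = (theta_H - theta_L) * q_L
Step 3: = 6 * 3/10
Step 4: = 9/5

9/5


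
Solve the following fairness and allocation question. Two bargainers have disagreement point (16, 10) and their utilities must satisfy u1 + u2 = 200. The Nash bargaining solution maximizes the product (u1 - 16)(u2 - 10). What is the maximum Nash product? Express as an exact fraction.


Step 1: The Nash solution splits surplus symmetrically above the disagreement point
Step 2: u1 = (total + d1 - d2)/2 = (200 + 16 - 10)/2 = 103
Step 3: u2 = (total - d1 + d2)/2 = (200 - 16 + 10)/2 = 97
Step 4: Nash product = (103 - 16) * (97 - 10)
Step 5: = 87 * 87 = 7569

7569


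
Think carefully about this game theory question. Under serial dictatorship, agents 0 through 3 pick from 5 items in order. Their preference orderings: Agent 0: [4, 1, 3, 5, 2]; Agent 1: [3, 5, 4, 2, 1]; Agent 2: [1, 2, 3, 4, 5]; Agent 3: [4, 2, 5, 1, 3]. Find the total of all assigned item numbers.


Step 1: Agent 0 picks item 4
Step 2: Agent 1 picks item 3
Step 3: Agent 2 picks item 1
Step 4: Agent 3 picks item 2
Step 5: Sum = 4 + 3 + 1 + 2 = 10

10


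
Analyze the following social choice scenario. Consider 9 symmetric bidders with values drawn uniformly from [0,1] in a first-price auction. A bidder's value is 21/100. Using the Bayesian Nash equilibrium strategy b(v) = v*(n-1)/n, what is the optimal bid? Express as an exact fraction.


Step 1: The symmetric BNE bidding function is b(v) = v * (n-1) / n
Step 2: Substitute v = 21/100 and n = 9
Step 3: b = 21/100 * 8/9
Step 4: b = 14/75

14/75


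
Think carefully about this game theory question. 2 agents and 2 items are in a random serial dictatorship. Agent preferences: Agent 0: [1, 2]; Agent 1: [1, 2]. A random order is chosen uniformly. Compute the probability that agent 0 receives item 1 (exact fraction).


Step 1: Agent 0 wants item 1
Step 2: There are 2 possible orderings of agents
Step 3: In 1 orderings, agent 0 gets item 1
Step 4: Probability = 1/2

1/2


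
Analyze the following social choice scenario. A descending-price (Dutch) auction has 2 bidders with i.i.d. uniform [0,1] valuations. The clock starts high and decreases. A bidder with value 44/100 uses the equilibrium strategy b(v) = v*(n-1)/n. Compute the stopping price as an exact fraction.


Step 1: Dutch auctions are strategically equivalent to first-price auctions
Step 2: The equilibrium bid is b(v) = v*(n-1)/n
Step 3: b = 11/25 * 1/2
Step 4: b = 11/50

11/50


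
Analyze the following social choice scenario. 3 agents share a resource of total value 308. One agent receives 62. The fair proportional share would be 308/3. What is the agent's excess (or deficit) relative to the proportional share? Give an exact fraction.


Step 1: Proportional share = 308/3
Step 2: Agent's actual allocation = 62
Step 3: Excess = 62 - 308/3 = -122/3

-122/3


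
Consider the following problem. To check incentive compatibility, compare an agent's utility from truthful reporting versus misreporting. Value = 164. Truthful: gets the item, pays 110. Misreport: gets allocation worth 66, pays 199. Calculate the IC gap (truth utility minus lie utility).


Step 1: U(truth) = value - payment = 164 - 110 = 54
Step 2: U(lie) = allocation - payment = 66 - 199 = -133
Step 3: IC gap = 54 - (-133) = 187

187


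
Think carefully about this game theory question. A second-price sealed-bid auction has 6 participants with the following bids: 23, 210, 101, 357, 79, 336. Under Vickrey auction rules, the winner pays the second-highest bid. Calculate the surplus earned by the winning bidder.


Step 1: Sort bids in descending order: 357, 336, 210, 101, 79, 23
Step 2: The winning bid is the highest: 357
Step 3: The payment equals the second-highest bid: 336
Step 4: Surplus = winner's bid - payment = 357 - 336 = 21

21


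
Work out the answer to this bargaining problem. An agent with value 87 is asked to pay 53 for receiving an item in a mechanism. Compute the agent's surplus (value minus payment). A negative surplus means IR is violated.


Step 1: Surplus = value - payment = 87 - 53 = 34
Step 2: IR is satisfied (surplus >= 0)

34


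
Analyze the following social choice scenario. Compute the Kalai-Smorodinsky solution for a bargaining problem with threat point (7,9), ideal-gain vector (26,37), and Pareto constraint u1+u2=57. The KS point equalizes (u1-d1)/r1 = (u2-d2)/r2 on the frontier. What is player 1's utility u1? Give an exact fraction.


Step 1: At the KS point, (u1-d1)/r1 = (u2-d2)/r2 = t and u1+u2 = 57
Step 2: u1 = d1 + r1*t and u2 = d2 + r2*t, so (d1 + r1*t) + (d2 + r2*t) = 57
Step 3: t = (57 - 7 - 9)/(26 + 37) = 41/63
Step 4: u1 = d1 + r1*t = 7 + 26 * 41/63 = 1507/63
Step 5: (Check: u2 = d2 + r2*t = 2084/63; u1+u2 = 1507/63 + 2084/63 = 57, on the frontier.)

1507/63


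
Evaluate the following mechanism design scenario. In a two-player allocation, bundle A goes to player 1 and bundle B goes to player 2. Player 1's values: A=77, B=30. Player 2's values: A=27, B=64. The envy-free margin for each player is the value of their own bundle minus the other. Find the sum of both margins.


Step 1: Player 1's margin = v1(A) - v1(B) = 77 - 30 = 47
Step 2: Player 2's margin = v2(B) - v2(A) = 64 - 27 = 37
Step 3: Total margin = 47 + 37 = 84

84


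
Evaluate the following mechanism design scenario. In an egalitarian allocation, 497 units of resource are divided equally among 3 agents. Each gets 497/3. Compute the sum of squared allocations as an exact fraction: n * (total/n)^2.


Step 1: Each agent's share = 497/3
Step 2: Square of each share = (497/3)^2 = 247009/9
Step 3: Sum of squares = 3 * 247009/9 = 247009/3

247009/3


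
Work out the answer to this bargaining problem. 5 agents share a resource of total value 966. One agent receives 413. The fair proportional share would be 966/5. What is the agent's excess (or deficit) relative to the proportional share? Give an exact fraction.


Step 1: Proportional share = 966/5
Step 2: Agent's actual allocation = 413
Step 3: Excess = 413 - 966/5 = 1099/5

1099/5


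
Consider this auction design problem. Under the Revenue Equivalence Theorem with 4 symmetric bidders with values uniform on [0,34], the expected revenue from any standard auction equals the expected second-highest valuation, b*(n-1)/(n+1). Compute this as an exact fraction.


Step 1: By Revenue Equivalence, expected revenue = b*(n-1)/(n+1)
Step 2: Substituting n = 4, b = 34
Step 3: Revenue = 34*(4-1)/(4+1) = 34*3/5
Step 4: Revenue = 102/5

102/5


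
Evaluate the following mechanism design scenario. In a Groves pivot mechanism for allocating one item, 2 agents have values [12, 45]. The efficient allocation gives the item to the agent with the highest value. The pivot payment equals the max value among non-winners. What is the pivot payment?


Step 1: The efficient winner is agent 1 with value 45
Step 2: Other agents' values: [12]
Step 3: Pivot payment = max(others) = 12
Step 4: The winner pays 12

12


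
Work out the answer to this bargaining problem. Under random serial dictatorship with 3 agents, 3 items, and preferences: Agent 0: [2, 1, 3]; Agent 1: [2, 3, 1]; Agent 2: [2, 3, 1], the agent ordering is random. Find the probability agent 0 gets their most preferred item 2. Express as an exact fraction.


Step 1: Agent 0 wants item 2
Step 2: There are 6 possible orderings of agents
Step 3: In 2 orderings, agent 0 gets item 2
Step 4: Probability = 2/6 = 1/3

1/3


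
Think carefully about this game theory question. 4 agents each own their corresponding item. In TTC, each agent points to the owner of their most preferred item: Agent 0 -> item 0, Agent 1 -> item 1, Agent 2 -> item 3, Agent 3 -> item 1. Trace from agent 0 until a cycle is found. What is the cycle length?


Step 1: Trace the pointer graph from agent 0: 0 -> 0
Step 2: A cycle is detected when we revisit agent 0
Step 3: The cycle is: 0 -> 0
Step 4: Cycle length = 1

1


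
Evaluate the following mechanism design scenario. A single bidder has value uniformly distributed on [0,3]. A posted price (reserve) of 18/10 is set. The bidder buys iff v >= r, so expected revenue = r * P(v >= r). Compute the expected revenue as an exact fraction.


Step 1: Posted price r = 9/5, value support [0,3]
Step 2: P(v >= r) = (3 - 9/5)/3 = 2/5
Step 3: Expected revenue = r * P(v >= r) = 9/5 * 2/5
Step 4: Revenue = 18/25

18/25


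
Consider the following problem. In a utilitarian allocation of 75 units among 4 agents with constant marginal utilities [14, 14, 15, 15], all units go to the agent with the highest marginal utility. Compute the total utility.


Step 1: The marginal utilities are [14, 14, 15, 15]
Step 2: The highest marginal utility is 15
Step 3: All 75 units go to that agent
Step 4: Total utility = 15 * 75 = 1125

1125


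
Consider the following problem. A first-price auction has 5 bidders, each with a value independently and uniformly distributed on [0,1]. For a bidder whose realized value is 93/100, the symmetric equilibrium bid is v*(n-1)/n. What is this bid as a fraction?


Step 1: The symmetric BNE bidding function is b(v) = v * (n-1) / n
Step 2: Substitute v = 93/100 and n = 5
Step 3: b = 93/100 * 4/5
Step 4: b = 93/125

93/125


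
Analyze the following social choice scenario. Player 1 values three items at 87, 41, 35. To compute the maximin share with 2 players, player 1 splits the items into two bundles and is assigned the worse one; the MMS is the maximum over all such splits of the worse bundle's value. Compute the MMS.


Step 1: Item values = 87, 41, 35
Step 2: Enumerate all 2-bundle partitions and take the smaller bundle:
  Partition 1: {87} vs {41,35} -> bundles 87, 76; min = 76
  Partition 2: {41} vs {87,35} -> bundles 41, 122; min = 41
  Partition 3: {35} vs {87,41} -> bundles 35, 128; min = 35
Step 3: MMS = max(76, 41, 35) = 76

76


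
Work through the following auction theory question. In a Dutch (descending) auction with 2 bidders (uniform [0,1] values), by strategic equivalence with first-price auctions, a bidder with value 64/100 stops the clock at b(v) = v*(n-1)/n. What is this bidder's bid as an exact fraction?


Step 1: Dutch auctions are strategically equivalent to first-price auctions
Step 2: The equilibrium bid is b(v) = v*(n-1)/n
Step 3: b = 16/25 * 1/2
Step 4: b = 8/25

8/25


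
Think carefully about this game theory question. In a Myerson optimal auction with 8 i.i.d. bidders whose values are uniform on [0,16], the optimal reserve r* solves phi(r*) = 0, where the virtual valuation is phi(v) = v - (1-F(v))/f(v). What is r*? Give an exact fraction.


Step 1: For U[0,16], F(v) = v/16 and f(v) = 1/16
Step 2: phi(v) = v - (1 - v/16)/(1/16) = v - (16 - v) = 2v - 16
Step 3: Set phi(r*) = 0: 2r* - 16 = 0
Step 4: r* = 16/2 = 8 (the number of bidders n = 8 does not enter)

8


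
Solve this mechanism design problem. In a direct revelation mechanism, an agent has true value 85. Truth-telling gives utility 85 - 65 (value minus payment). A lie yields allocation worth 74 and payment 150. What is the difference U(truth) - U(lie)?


Step 1: U(truth) = value - payment = 85 - 65 = 20
Step 2: U(lie) = allocation - payment = 74 - 150 = -76
Step 3: IC gap = 20 - (-76) = 96

96


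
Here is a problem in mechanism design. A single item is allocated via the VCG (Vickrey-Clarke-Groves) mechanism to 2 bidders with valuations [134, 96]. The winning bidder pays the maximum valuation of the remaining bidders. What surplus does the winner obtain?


Step 1: The winner is the agent with the highest value: agent 0 with value 134
Step 2: Values of other agents: [96]
Step 3: VCG payment = max of others' values = 96
Step 4: Surplus = 134 - 96 = 38

38


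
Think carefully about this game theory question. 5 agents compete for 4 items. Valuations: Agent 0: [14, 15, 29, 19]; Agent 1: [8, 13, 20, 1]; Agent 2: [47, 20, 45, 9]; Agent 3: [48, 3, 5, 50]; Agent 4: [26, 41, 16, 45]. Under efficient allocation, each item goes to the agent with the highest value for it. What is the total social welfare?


Step 1: For each item, find the maximum value among all agents.
Step 2: Item 0 -> Agent 3 (value 48)
Step 3: Item 1 -> Agent 4 (value 41)
Step 4: Item 2 -> Agent 2 (value 45)
Step 5: Item 3 -> Agent 3 (value 50)
Step 6: Total welfare = 48 + 41 + 45 + 50 = 184

184


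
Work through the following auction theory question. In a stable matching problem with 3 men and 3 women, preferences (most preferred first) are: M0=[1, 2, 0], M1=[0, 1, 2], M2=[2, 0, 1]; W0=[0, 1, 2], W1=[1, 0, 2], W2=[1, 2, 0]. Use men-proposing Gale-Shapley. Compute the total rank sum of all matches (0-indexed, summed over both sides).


Step 1: Run Gale-Shapley (men propose, women hold best offer):
  M0 proposes to W1; she accepts
  M1 proposes to W0; she accepts
  M2 proposes to W2; she accepts
Step 2: Final matching: W0-M1, W1-M0, W2-M2
Step 3: 0-indexed ranks (man's rank of his match, then woman's): 0 + 1 + 0 + 1 + 0 + 1
Step 4: Total rank sum = 3

3


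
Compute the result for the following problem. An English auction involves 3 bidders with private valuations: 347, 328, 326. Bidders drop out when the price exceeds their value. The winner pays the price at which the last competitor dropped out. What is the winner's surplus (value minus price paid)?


Step 1: Identify the highest value: 347
Step 2: Identify the second-highest value: 328
Step 3: The final price = second-highest value = 328
Step 4: Surplus = 347 - 328 = 19

19


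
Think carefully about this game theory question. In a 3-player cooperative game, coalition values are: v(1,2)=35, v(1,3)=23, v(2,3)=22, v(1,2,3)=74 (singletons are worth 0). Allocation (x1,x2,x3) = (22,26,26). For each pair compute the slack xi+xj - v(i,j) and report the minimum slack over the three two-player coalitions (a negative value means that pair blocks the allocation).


Step 1: Slack for coalition (1,2): x1+x2 - v12 = 48 - 35 = 13
Step 2: Slack for coalition (1,3): x1+x3 - v13 = 48 - 23 = 25
Step 3: Slack for coalition (2,3): x2+x3 - v23 = 52 - 22 = 30
Step 4: Minimum slack = min(13, 25, 30) = 13, attained by (1,2); no pair can gain by deviating, so the allocation is in the core

13


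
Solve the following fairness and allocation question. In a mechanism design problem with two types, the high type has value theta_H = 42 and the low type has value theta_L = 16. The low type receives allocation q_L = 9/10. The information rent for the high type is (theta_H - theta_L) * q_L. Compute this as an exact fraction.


Step 1: theta_H - theta_L = 42 - 16 = 26
Step 2: Information rent = (theta_H - theta_L) * q_L
Step 3: = 26 * 9/10
Step 4: = 117/5

117/5


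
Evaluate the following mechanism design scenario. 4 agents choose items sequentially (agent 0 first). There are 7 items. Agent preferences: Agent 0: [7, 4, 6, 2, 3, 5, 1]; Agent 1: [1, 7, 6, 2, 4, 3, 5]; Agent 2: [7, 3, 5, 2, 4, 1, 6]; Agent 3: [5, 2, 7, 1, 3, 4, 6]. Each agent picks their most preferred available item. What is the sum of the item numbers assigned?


Step 1: Agent 0 picks item 7
Step 2: Agent 1 picks item 1
Step 3: Agent 2 picks item 3
Step 4: Agent 3 picks item 5
Step 5: Sum = 7 + 1 + 3 + 5 = 16

16


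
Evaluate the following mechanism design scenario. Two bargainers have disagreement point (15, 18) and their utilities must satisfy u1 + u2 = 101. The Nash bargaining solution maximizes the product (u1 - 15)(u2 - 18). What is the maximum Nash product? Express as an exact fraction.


Step 1: The Nash solution splits surplus symmetrically above the disagreement point
Step 2: u1 = (total + d1 - d2)/2 = (101 + 15 - 18)/2 = 49
Step 3: u2 = (total - d1 + d2)/2 = (101 - 15 + 18)/2 = 52
Step 4: Nash product = (49 - 15) * (52 - 18)
Step 5: = 34 * 34 = 1156

1156


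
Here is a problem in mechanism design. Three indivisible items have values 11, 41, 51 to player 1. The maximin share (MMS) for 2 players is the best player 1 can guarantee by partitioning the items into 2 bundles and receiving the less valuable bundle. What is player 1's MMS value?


Step 1: Item values = 11, 41, 51
Step 2: Enumerate all 2-bundle partitions and take the smaller bundle:
  Partition 1: {11} vs {41,51} -> bundles 11, 92; min = 11
  Partition 2: {41} vs {11,51} -> bundles 41, 62; min = 41
  Partition 3: {51} vs {11,41} -> bundles 51, 52; min = 51
Step 3: MMS = max(11, 41, 51) = 51

51


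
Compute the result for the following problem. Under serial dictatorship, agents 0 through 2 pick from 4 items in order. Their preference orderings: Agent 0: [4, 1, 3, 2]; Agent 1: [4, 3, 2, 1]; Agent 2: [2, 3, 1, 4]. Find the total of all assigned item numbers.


Step 1: Agent 0 picks item 4
Step 2: Agent 1 picks item 3
Step 3: Agent 2 picks item 2
Step 4: Sum = 4 + 3 + 2 = 9

9


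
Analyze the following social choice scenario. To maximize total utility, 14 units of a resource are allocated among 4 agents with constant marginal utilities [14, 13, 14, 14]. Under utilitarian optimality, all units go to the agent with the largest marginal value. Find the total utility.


Step 1: The marginal utilities are [14, 13, 14, 14]
Step 2: The highest marginal utility is 14
Step 3: All 14 units go to that agent
Step 4: Total utility = 14 * 14 = 196

196


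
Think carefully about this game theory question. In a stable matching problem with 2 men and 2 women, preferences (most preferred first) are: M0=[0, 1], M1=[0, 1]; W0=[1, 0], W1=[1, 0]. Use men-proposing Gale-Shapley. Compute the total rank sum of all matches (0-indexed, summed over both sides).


Step 1: Run Gale-Shapley (men propose, women hold best offer):
  M0 proposes to W0; she accepts
  M1 proposes to W0; she switches from M0
  M0 proposes to W1; she accepts
Step 2: Final matching: W0-M1, W1-M0
Step 3: 0-indexed ranks (man's rank of his match, then woman's): 0 + 0 + 1 + 1
Step 4: Total rank sum = 2

2
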